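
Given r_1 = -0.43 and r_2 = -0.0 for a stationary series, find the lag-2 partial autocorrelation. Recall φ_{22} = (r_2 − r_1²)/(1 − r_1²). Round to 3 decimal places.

-0.227

φ_{22} = (r_2 − r_1²) / (1 − r_1²)
r_1² = (-0.43)² = 0.1849
Numerator = -0.0 − 0.1849 = -0.1849; denominator = 1 − 0.1849 = 0.8151
φ_{22} = -0.1849 / 0.8151 = -0.227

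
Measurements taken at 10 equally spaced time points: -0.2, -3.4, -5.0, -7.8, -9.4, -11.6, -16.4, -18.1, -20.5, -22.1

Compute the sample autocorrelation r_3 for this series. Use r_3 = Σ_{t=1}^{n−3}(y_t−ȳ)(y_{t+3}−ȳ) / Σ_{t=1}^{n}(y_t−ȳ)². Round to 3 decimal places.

0.153

Mean ȳ = (-0.2 − 3.4 − 5.0 − 7.8 − 9.4 − 11.6 − 16.4 − 18.1 − 20.5 − 22.1)/10 = -11.4500
Numerator Σ_{t=1}^{7}(y_t−ȳ)(y_{t+3}−ȳ) = 78.9725
Denominator Σ(y_t−ȳ)² = 514.5650
r_3 = 78.9725 / 514.5650 = 0.153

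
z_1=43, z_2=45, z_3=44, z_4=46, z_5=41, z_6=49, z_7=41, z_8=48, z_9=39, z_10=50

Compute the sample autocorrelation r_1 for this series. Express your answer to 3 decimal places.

Mean z̄ = (43 + 45 + 44 + 46 + 41 + 49 + 41 + 48 + 39 + 50)/10 = 44.6000
Numerator Σ_{t=1}^{9}(z_t−z̄)(z_{t+1}−z̄) = -99.9600
Denominator Σ(z_t−z̄)² = 122.4000
r_1 = -99.9600 / 122.4000 = -0.817

-0.817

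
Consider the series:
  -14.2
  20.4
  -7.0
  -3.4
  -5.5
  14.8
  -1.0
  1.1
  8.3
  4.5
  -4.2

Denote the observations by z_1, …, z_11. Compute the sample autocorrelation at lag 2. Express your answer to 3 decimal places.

-0.010

Mean z̄ = (-14.2 + 20.4 − 7.0 − 3.4 − 5.5 + 14.8 − 1.0 + 1.1 + 8.3 + 4.5 − 4.2)/11 = 1.2545
Numerator Σ_{t=1}^{9}(z_t−z̄)(z_{t+2}−z̄) = -10.5160
Denominator Σ(z_t−z̄)² = 1019.3273
r_2 = -10.5160 / 1019.3273 = -0.010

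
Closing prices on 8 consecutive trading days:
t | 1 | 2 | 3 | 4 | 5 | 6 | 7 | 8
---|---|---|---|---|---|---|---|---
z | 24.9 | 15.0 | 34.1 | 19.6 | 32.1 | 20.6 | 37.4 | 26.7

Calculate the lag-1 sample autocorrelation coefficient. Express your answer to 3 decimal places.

-0.601

Mean z̄ = (24.9 + 15.0 + 34.1 + 19.6 + 32.1 + 20.6 + 37.4 + 26.7)/8 = 26.3000
Deviations from mean: -1.4000, -11.3000, 7.8000, -6.7000, 5.8000, -5.7000, 11.1000, 0.4000
Σ(z_t−z̄)(z_{t+1}−z̄) = (15.8200) + (-88.1400) + (-52.2600) + (-38.8600) + (-33.0600) + (-63.2700) + (4.4400) = -255.3300
Denominator Σ(z_t−z̄)² = 424.8800
r_1 = -255.3300 / 424.8800 = -0.601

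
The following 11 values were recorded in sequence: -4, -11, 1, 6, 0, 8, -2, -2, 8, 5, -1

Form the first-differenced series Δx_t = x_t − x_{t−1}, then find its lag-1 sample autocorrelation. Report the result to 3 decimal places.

First differences Δx: -7, 12, 5, -6, 8, -10, 0, 10, -3, -6
Mean of differences = 0.3000
Numerator Σ(Δx_t−Δx̄)(Δx_{t+1}−Δx̄) = -198.8900
Denominator Σ(Δx_t−Δx̄)² = 562.1000
r_1(Δx) = -198.8900 / 562.1000 = -0.354

-0.354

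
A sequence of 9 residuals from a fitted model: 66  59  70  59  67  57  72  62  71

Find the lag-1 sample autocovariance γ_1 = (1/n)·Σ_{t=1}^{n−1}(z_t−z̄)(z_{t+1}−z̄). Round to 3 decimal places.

Mean z̄ = (66 + 59 + 70 + 59 + 67 + 57 + 72 + 62 + 71)/9 = 64.7778
Σ_{t=1}^{8}(z_t−z̄)(z_{t+1}−z̄) = -191.0494
γ_1 = -191.0494 / 9 = -21.228

-21.228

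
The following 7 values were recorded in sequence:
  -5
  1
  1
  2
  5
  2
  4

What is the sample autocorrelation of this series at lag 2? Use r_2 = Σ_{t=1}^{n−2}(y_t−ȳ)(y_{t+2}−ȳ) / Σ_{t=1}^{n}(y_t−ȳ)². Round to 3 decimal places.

0.170

Mean ȳ = (-5 + 1 + 1 + 2 + 5 + 2 + 4)/7 = 1.4286
Deviations from mean: -6.4286, -0.4286, -0.4286, 0.5714, 3.5714, 0.5714, 2.5714
Numerator Σ_{t=1}^{5}(y_t−ȳ)(y_{t+2}−ȳ) = 10.4898
Denominator Σ(y_t−ȳ)² = 61.7143
r_2 = 10.4898 / 61.7143 = 0.170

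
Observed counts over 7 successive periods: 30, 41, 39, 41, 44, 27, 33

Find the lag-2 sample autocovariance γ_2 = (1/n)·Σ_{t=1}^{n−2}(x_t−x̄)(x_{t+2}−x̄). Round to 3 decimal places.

-6.461

Mean x̄ = (30 + 41 + 39 + 41 + 44 + 27 + 33)/7 = 36.4286
Deviations: -6.4286, 4.5714, 2.5714, 4.5714, 7.5714, -9.4286, -3.4286
Σ_{t=1}^{5}(x_t−x̄)(x_{t+2}−x̄) = -45.2245
γ_2 = -45.2245 / 7 = -6.461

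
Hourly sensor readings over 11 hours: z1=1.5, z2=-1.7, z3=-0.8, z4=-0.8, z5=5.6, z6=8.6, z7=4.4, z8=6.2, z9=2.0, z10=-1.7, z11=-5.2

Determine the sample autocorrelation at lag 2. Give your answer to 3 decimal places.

0.045

Mean z̄ = (1.5 − 1.7 − 0.8 − 0.8 + 5.6 + 8.6 + 4.4 + 6.2 + 2.0 − 1.7 − 5.2)/11 = 1.6455
Numerator Σ_{t=1}^{9}(z_t−z̄)(z_{t+2}−z̄) = 7.7395
Denominator Σ(z_t−z̄)² = 173.6873
r_2 = 7.7395 / 173.6873 = 0.045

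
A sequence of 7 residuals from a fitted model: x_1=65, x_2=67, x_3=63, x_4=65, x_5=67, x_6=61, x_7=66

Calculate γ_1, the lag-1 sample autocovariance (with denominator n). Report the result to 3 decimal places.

Mean x̄ = (65 + 67 + 63 + 65 + 67 + 61 + 66)/7 = 64.8571
Deviations: 0.1429, 2.1429, -1.8571, 0.1429, 2.1429, -3.8571, 1.1429
Σ_{t=1}^{6}(x_t−x̄)(x_{t+1}−x̄) = -16.3061
γ_1 = -16.3061 / 7 = -2.329

-2.329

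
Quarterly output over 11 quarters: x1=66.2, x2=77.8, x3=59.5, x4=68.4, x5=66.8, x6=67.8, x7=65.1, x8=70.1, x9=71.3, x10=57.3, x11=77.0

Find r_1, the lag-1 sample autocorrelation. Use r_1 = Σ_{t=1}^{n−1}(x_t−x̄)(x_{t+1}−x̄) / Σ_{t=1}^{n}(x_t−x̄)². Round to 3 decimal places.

Mean x̄ = (66.2 + 77.8 + 59.5 + 68.4 + 66.8 + 67.8 + 65.1 + 70.1 + 71.3 + 57.3 + 77.0)/11 = 67.9364
Numerator Σ_{t=1}^{10}(x_t−x̄)(x_{t+1}−x̄) = -235.2768
Denominator Σ(x_t−x̄)² = 392.3255
r_1 = -235.2768 / 392.3255 = -0.600

-0.600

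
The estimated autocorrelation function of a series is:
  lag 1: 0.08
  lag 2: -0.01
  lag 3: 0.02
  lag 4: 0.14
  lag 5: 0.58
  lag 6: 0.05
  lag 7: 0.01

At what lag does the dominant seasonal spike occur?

5

The largest autocorrelation is r_5 = 0.58; the remaining lags stay at or below 0.14.
The dominant spike at lag 5 indicates a seasonal period of 5.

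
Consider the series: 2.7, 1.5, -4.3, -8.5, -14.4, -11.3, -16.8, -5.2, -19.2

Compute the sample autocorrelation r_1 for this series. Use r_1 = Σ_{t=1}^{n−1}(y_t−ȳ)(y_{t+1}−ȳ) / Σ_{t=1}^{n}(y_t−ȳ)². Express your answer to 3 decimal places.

0.273

Mean ȳ = (2.7 + 1.5 − 4.3 − 8.5 − 14.4 − 11.3 − 16.8 − 5.2 − 19.2)/9 = -8.3889
Numerator Σ_{t=1}^{8}(y_t−ȳ)(y_{t+1}−ȳ) = 130.9921
Denominator Σ(y_t−ȳ)² = 479.8889
r_1 = 130.9921 / 479.8889 = 0.273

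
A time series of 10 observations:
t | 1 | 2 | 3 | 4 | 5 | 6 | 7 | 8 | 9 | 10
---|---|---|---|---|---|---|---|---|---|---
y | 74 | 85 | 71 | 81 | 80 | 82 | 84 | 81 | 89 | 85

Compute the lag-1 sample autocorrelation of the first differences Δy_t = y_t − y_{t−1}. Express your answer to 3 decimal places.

-0.738

First differences Δy: 11, -14, 10, -1, 2, 2, -3, 8, -4
Mean of differences = 1.2222
Numerator Σ(Δy_t−Δȳ)(Δy_{t+1}−Δȳ) = -370.3827
Denominator Σ(Δy_t−Δȳ)² = 501.5556
r_1(Δy) = -370.3827 / 501.5556 = -0.738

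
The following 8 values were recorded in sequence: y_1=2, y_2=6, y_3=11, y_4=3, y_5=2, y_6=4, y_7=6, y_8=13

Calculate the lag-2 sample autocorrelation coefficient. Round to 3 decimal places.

Mean ȳ = (2 + 6 + 11 + 3 + 2 + 4 + 6 + 13)/8 = 5.8750
Σ(y_t−ȳ)(y_{t+2}−ȳ) = (-19.8594) + (-0.3594) + (-19.8594) + (5.3906) + (-0.4844) + (-13.3594) = -48.5313
Denominator Σ(y_t−ȳ)² = 118.8750
r_2 = -48.5313 / 118.8750 = -0.408

-0.408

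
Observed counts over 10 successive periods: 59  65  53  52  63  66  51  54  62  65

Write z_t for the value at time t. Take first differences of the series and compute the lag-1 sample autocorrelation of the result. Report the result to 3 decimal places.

-0.128

First differences Δz: 6, -12, -1, 11, 3, -15, 3, 8, 3
Mean of differences = 0.6667
Numerator Σ(Δz_t−Δz̄)(Δz_{t+1}−Δz̄) = -78.4444
Denominator Σ(Δz_t−Δz̄)² = 614.0000
r_1(Δz) = -78.4444 / 614.0000 = -0.128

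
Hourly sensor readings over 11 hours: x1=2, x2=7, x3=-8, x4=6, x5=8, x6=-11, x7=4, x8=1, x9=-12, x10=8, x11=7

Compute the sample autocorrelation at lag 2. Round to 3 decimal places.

Mean x̄ = (2 + 7 − 8 + 6 + 8 − 11 + 4 + 1 − 12 + 8 + 7)/11 = 1.0909
Numerator Σ_{t=1}^{9}(x_t−x̄)(x_{t+2}−x̄) = -196.2893
Denominator Σ(x_t−x̄)² = 598.9091
r_2 = -196.2893 / 598.9091 = -0.328

-0.328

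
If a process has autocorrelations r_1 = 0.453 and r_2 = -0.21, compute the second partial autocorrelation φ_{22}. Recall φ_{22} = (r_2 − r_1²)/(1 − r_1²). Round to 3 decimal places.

-0.522

φ_{22} = (r_2 − r_1²) / (1 − r_1²)
r_1² = (0.453)² = 0.205209
Numerator = -0.21 − 0.2052 = -0.4152; denominator = 1 − 0.2052 = 0.7948
φ_{22} = -0.4152 / 0.7948 = -0.522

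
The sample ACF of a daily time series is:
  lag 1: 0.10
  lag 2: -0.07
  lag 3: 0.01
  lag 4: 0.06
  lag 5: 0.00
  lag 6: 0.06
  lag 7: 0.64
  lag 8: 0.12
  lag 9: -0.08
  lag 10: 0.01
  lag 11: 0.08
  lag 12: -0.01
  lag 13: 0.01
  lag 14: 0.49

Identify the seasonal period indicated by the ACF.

The largest autocorrelation is r_7 = 0.64, with a weaker echo at lag 14 (0.49); the remaining lags stay at or below 0.12.
The dominant spike at lag 7 indicates a seasonal period of 7.

7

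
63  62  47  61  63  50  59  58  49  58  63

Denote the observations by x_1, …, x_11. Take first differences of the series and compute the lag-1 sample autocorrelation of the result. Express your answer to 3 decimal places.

-0.400

First differences Δx: -1, -15, 14, 2, -13, 9, -1, -9, 9, 5
Mean of differences = 0.0000
Numerator Σ(Δx_t−Δx̄)(Δx_{t+1}−Δx̄) = -346.0000
Denominator Σ(Δx_t−Δx̄)² = 864.0000
r_1(Δx) = -346.0000 / 864.0000 = -0.400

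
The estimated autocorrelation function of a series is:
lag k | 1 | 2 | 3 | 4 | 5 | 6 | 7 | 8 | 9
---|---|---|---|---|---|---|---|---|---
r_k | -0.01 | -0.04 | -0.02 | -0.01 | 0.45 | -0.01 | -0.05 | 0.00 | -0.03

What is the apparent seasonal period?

The largest autocorrelation is r_5 = 0.45; the remaining lags stay at or below 0.00.
The dominant spike at lag 5 indicates a seasonal period of 5.

5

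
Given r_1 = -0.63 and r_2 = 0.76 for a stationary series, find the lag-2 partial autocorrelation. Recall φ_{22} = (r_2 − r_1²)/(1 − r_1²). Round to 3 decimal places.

0.602

φ_{22} = (r_2 − r_1²) / (1 − r_1²)
r_1² = (-0.63)² = 0.3969
Numerator = 0.76 − 0.3969 = 0.3631; denominator = 1 − 0.3969 = 0.6031
φ_{22} = 0.3631 / 0.6031 = 0.602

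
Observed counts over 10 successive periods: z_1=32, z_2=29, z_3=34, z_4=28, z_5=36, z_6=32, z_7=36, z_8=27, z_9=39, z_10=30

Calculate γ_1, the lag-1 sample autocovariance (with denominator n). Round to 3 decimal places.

-10.059

Mean z̄ = (32 + 29 + 34 + 28 + 36 + 32 + 36 + 27 + 39 + 30)/10 = 32.3000
Σ_{t=1}^{9}(z_t−z̄)(z_{t+1}−z̄) = -100.5900
γ_1 = -100.5900 / 10 = -10.059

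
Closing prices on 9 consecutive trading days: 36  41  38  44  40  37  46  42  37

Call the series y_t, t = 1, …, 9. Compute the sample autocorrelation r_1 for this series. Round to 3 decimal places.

-0.284

Mean ȳ = (36 + 41 + 38 + 44 + 40 + 37 + 46 + 42 + 37)/9 = 40.1111
Numerator Σ_{t=1}^{8}(y_t−ȳ)(y_{t+1}−ȳ) = -26.9012
Denominator Σ(y_t−ȳ)² = 94.8889
r_1 = -26.9012 / 94.8889 = -0.284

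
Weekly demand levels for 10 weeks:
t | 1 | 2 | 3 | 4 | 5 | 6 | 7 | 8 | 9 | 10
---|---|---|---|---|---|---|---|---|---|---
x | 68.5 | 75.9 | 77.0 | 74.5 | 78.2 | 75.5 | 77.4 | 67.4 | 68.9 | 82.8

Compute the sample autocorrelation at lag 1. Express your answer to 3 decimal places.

-0.117

Mean x̄ = (68.5 + 75.9 + 77.0 + 74.5 + 78.2 + 75.5 + 77.4 + 67.4 + 68.9 + 82.8)/10 = 74.6100
Numerator Σ_{t=1}^{9}(x_t−x̄)(x_{t+1}−x̄) = -25.4901
Denominator Σ(x_t−x̄)² = 217.8490
r_1 = -25.4901 / 217.8490 = -0.117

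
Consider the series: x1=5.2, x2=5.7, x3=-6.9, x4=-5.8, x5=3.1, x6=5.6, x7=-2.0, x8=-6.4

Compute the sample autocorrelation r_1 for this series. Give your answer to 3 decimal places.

Mean x̄ = (5.2 + 5.7 − 6.9 − 5.8 + 3.1 + 5.6 − 2.0 − 6.4)/8 = -0.1875
Deviations from mean: 5.3875, 5.8875, -6.7125, -5.6125, 3.2875, 5.7875, -1.8125, -6.2125
Numerator Σ_{t=1}^{7}(x_t−x̄)(x_{t+1}−x̄) = 31.2186
Denominator Σ(x_t−x̄)² = 226.4288
r_1 = 31.2186 / 226.4288 = 0.138

0.138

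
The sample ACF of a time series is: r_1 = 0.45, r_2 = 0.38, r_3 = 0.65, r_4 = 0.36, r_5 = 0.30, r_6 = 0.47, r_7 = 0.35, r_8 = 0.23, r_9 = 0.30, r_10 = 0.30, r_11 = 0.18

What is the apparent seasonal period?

3

The largest autocorrelation is r_3 = 0.65, with a weaker echo at lag 6 (0.47); the remaining lags stay at or below 0.45. The elevated value at lag 1 (0.45), dropping to 0.38 at lag 2, reflects decaying short-term dependence rather than seasonality.
The dominant spike at lag 3 indicates a seasonal period of 3.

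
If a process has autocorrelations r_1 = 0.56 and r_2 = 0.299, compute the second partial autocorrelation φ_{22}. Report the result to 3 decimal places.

φ_{22} = (r_2 − r_1²) / (1 − r_1²)
r_1² = (0.56)² = 0.3136
Numerator = 0.299 − 0.3136 = -0.0146; denominator = 1 − 0.3136 = 0.6864
φ_{22} = -0.0146 / 0.6864 = -0.021

-0.021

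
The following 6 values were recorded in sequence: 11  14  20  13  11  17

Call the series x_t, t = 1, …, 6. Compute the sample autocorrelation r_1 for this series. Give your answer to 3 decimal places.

-0.202

Mean x̄ = (11 + 14 + 20 + 13 + 11 + 17)/6 = 14.3333
Deviations from mean: -3.3333, -0.3333, 5.6667, -1.3333, -3.3333, 2.6667
Σ(x_t−x̄)(x_{t+1}−x̄) = (1.1111) + (-1.8889) + (-7.5556) + (4.4444) + (-8.8889) = -12.7778
Denominator Σ(x_t−x̄)² = 63.3333
r_1 = -12.7778 / 63.3333 = -0.202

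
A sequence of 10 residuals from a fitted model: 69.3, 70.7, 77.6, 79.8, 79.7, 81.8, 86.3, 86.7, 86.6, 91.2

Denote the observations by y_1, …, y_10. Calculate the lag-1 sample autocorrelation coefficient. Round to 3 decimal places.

Mean ȳ = (69.3 + 70.7 + 77.6 + 79.8 + 79.7 + 81.8 + 86.3 + 86.7 + 86.6 + 91.2)/10 = 80.9700
Numerator Σ_{t=1}^{9}(y_t−ȳ)(y_{t+1}−ȳ) = 283.6551
Denominator Σ(y_t−ȳ)² = 454.2810
r_1 = 283.6551 / 454.2810 = 0.624

0.624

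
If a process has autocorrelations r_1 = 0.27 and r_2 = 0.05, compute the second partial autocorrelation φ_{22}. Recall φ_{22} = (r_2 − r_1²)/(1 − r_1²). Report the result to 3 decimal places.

-0.025

φ_{22} = (r_2 − r_1²) / (1 − r_1²)
r_1² = (0.27)² = 0.0729
Numerator = 0.05 − 0.0729 = -0.0229; denominator = 1 − 0.0729 = 0.9271
φ_{22} = -0.0229 / 0.9271 = -0.025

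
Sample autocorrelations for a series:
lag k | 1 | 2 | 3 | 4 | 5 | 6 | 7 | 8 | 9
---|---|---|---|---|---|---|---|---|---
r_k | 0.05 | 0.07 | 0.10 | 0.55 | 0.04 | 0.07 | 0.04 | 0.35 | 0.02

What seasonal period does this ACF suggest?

4

The largest autocorrelation is r_4 = 0.55, with a weaker echo at lag 8 (0.35); the remaining lags stay at or below 0.10.
The dominant spike at lag 4 indicates a seasonal period of 4.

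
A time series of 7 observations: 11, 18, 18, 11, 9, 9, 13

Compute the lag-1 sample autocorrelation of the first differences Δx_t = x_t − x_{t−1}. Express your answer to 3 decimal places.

0.144

First differences Δx: 7, 0, -7, -2, 0, 4
Mean of differences = 0.3333
Numerator Σ(Δx_t−Δx̄)(Δx_{t+1}−Δx̄) = 16.8889
Denominator Σ(Δx_t−Δx̄)² = 117.3333
r_1(Δx) = 16.8889 / 117.3333 = 0.144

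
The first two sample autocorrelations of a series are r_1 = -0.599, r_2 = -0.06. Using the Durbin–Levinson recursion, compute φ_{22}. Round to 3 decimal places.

-0.653

φ_{22} = (r_2 − r_1²) / (1 − r_1²)
r_1² = (-0.599)² = 0.358801
Numerator = -0.06 − 0.3588 = -0.4188; denominator = 1 − 0.3588 = 0.6412
φ_{22} = -0.4188 / 0.6412 = -0.653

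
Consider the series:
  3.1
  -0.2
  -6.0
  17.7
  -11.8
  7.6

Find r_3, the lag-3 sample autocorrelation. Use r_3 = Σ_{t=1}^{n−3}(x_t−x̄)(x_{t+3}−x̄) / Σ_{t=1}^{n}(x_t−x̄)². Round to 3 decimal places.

0.005

Mean x̄ = (3.1 − 0.2 − 6.0 + 17.7 − 11.8 + 7.6)/6 = 1.7333
Deviations from mean: 1.3667, -1.9333, -7.7333, 15.9667, -13.5333, 5.8667
Numerator Σ_{t=1}^{3}(x_t−x̄)(x_{t+3}−x̄) = 2.6167
Denominator Σ(x_t−x̄)² = 537.9133
r_3 = 2.6167 / 537.9133 = 0.005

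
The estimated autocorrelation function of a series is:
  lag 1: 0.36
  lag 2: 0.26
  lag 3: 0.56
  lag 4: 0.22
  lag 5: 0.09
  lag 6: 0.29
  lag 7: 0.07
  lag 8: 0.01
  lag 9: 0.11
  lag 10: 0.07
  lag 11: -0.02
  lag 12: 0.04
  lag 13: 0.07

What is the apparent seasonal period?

The largest autocorrelation is r_3 = 0.56; the remaining lags stay at or below 0.36. The elevated value at lag 1 (0.36), dropping to 0.26 at lag 2, reflects decaying short-term dependence rather than seasonality.
The dominant spike at lag 3 indicates a seasonal period of 3.

3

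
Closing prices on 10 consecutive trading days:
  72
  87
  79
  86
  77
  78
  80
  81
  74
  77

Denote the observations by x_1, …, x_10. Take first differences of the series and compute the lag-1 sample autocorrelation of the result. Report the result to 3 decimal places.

-0.552

First differences Δx: 15, -8, 7, -9, 1, 2, 1, -7, 3
Mean of differences = 0.5556
Numerator Σ(Δx_t−Δx̄)(Δx_{t+1}−Δx̄) = -265.0864
Denominator Σ(Δx_t−Δx̄)² = 480.2222
r_1(Δx) = -265.0864 / 480.2222 = -0.552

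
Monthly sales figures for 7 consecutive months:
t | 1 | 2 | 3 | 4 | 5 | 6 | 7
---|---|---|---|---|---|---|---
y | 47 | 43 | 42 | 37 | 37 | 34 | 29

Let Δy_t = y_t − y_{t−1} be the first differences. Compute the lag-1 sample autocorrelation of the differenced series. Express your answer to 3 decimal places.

First differences Δy: -4, -1, -5, 0, -3, -5
Mean of differences = -3.0000
Numerator Σ(Δy_t−Δȳ)(Δy_{t+1}−Δȳ) = -12.0000
Denominator Σ(Δy_t−Δȳ)² = 22.0000
r_1(Δy) = -12.0000 / 22.0000 = -0.545

-0.545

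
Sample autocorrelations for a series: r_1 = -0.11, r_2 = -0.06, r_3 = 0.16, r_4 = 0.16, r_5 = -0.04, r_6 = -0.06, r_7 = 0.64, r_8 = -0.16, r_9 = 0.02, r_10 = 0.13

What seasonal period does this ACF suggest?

The largest autocorrelation is r_7 = 0.64; the remaining lags stay at or below 0.16.
The dominant spike at lag 7 indicates a seasonal period of 7.

7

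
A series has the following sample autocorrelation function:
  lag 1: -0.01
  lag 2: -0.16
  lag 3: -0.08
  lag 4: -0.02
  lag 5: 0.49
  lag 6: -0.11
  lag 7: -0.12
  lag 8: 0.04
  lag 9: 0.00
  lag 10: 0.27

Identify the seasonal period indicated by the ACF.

5

The largest autocorrelation is r_5 = 0.49, with a weaker echo at lag 10 (0.27); the remaining lags stay at or below 0.04.
The dominant spike at lag 5 indicates a seasonal period of 5.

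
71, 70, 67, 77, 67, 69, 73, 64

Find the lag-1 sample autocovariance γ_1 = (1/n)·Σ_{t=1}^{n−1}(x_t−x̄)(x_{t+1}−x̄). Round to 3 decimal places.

Mean x̄ = (71 + 70 + 67 + 77 + 67 + 69 + 73 + 64)/8 = 69.7500
Deviations: 1.2500, 0.2500, -2.7500, 7.2500, -2.7500, -0.7500, 3.2500, -5.7500
Σ_{t=1}^{7}(x_t−x̄)(x_{t+1}−x̄) = -59.3125
γ_1 = -59.3125 / 8 = -7.414

-7.414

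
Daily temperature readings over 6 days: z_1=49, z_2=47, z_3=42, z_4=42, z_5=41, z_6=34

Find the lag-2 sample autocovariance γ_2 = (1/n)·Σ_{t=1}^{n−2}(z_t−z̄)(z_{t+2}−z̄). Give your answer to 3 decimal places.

Mean z̄ = (49 + 47 + 42 + 42 + 41 + 34)/6 = 42.5000
Σ_{t=1}^{4}(z_t−z̄)(z_{t+2}−z̄) = -0.5000
γ_2 = -0.5000 / 6 = -0.083

-0.083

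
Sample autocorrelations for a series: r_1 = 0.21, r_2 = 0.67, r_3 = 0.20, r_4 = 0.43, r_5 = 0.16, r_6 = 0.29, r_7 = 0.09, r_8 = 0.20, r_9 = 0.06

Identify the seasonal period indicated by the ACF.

The largest autocorrelation is r_2 = 0.67, with weaker echoes at lags 4 (0.43) and 6 (0.29); the remaining lags stay at or below 0.21.
The dominant spike at lag 2 indicates a seasonal period of 2.

2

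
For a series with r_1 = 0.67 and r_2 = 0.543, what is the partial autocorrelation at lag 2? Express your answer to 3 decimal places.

0.171

φ_{22} = (r_2 − r_1²) / (1 − r_1²)
r_1² = (0.67)² = 0.4489
Numerator = 0.543 − 0.4489 = 0.0941; denominator = 1 − 0.4489 = 0.5511
φ_{22} = 0.0941 / 0.5511 = 0.171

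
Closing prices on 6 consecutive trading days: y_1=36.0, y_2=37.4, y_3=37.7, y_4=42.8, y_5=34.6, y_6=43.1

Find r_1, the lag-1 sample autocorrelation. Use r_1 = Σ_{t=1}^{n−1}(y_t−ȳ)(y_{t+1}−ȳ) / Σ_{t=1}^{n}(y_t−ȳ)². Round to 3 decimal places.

-0.547

Mean ȳ = (36.0 + 37.4 + 37.7 + 42.8 + 34.6 + 43.1)/6 = 38.6000
Deviations from mean: -2.6000, -1.2000, -0.9000, 4.2000, -4.0000, 4.5000
Numerator Σ_{t=1}^{5}(y_t−ȳ)(y_{t+1}−ȳ) = -34.3800
Denominator Σ(y_t−ȳ)² = 62.9000
r_1 = -34.3800 / 62.9000 = -0.547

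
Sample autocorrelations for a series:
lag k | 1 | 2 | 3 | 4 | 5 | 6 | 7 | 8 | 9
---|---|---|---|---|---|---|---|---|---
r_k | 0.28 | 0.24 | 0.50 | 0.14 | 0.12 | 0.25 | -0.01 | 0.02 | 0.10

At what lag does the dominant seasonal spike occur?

3

The largest autocorrelation is r_3 = 0.50; the remaining lags stay at or below 0.28. The elevated value at lag 1 (0.28), dropping to 0.24 at lag 2, reflects decaying short-term dependence rather than seasonality.
The dominant spike at lag 3 indicates a seasonal period of 3.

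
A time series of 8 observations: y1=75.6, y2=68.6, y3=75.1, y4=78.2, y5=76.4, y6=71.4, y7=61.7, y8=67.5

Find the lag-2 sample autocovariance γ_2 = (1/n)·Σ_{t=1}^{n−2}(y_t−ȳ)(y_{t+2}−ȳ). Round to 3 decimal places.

Mean ȳ = (75.6 + 68.6 + 75.1 + 78.2 + 76.4 + 71.4 + 61.7 + 67.5)/8 = 71.8125
Deviations: 3.7875, -3.2125, 3.2875, 6.3875, 4.5875, -0.4125, -10.1125, -4.3125
Σ_{t=1}^{6}(y_t−ȳ)(y_{t+2}−ȳ) = -40.2341
γ_2 = -40.2341 / 8 = -5.029

-5.029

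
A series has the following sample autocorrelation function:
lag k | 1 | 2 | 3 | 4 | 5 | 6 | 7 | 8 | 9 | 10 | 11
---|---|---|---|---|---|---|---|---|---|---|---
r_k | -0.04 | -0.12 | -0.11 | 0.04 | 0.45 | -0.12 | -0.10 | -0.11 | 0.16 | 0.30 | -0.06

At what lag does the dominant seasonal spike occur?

The largest autocorrelation is r_5 = 0.45, with a weaker echo at lag 10 (0.30); the remaining lags stay at or below 0.16.
The dominant spike at lag 5 indicates a seasonal period of 5.

5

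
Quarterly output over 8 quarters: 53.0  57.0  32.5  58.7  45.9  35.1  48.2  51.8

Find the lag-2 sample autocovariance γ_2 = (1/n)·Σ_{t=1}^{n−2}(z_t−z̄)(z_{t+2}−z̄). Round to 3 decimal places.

-17.585

Mean z̄ = (53.0 + 57.0 + 32.5 + 58.7 + 45.9 + 35.1 + 48.2 + 51.8)/8 = 47.7750
Deviations: 5.2250, 9.2250, -15.2750, 10.9250, -1.8750, -12.6750, 0.4250, 4.0250
Σ_{t=1}^{6}(z_t−z̄)(z_{t+2}−z̄) = -140.6763
γ_2 = -140.6763 / 8 = -17.585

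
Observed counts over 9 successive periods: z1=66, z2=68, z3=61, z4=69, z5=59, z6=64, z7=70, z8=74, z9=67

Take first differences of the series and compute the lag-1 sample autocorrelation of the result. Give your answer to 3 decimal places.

-0.510

First differences Δz: 2, -7, 8, -10, 5, 6, 4, -7
Mean of differences = 0.1250
Numerator Σ(Δz_t−Δz̄)(Δz_{t+1}−Δz̄) = -174.7656
Denominator Σ(Δz_t−Δz̄)² = 342.8750
r_1(Δz) = -174.7656 / 342.8750 = -0.510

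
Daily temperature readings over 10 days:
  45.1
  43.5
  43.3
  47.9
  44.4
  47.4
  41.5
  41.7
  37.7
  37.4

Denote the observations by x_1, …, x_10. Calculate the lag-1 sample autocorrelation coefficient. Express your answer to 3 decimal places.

0.420

Mean x̄ = (45.1 + 43.5 + 43.3 + 47.9 + 44.4 + 47.4 + 41.5 + 41.7 + 37.7 + 37.4)/10 = 42.9900
Numerator Σ_{t=1}^{9}(x_t−x̄)(x_{t+1}−x̄) = 47.6439
Denominator Σ(x_t−x̄)² = 113.4690
r_1 = 47.6439 / 113.4690 = 0.420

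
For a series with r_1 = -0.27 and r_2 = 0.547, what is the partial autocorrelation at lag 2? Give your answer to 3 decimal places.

0.511

φ_{22} = (r_2 − r_1²) / (1 − r_1²)
r_1² = (-0.27)² = 0.0729
Numerator = 0.547 − 0.0729 = 0.4741; denominator = 1 − 0.0729 = 0.9271
φ_{22} = 0.4741 / 0.9271 = 0.511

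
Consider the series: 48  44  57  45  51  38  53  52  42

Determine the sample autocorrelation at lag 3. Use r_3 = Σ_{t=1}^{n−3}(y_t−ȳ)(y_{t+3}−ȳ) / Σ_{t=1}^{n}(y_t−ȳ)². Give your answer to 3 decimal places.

-0.162

Mean ȳ = (48 + 44 + 57 + 45 + 51 + 38 + 53 + 52 + 42)/9 = 47.7778
Σ(y_t−ȳ)(y_{t+3}−ȳ) = (-0.6173) + (-12.1728) + (-90.1728) + (-14.5062) + (13.6049) + (56.4938) = -47.3704
Denominator Σ(y_t−ȳ)² = 291.5556
r_3 = -47.3704 / 291.5556 = -0.162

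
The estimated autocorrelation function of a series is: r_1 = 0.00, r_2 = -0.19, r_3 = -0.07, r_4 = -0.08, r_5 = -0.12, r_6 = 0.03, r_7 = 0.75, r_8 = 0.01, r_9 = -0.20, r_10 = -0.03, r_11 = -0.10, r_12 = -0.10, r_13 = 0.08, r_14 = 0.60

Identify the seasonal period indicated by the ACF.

7

The largest autocorrelation is r_7 = 0.75, with a weaker echo at lag 14 (0.60); the remaining lags stay at or below 0.08.
The dominant spike at lag 7 indicates a seasonal period of 7.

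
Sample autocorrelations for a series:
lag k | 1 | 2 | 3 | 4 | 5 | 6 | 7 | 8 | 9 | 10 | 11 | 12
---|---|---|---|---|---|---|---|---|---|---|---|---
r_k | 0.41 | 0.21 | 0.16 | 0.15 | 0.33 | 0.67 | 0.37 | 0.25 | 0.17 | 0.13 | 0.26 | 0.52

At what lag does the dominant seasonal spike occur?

The largest autocorrelation is r_6 = 0.67, with a weaker echo at lag 12 (0.52); the remaining lags stay at or below 0.41. The elevated value at lag 1 (0.41), dropping to 0.21 at lag 2, reflects decaying short-term dependence rather than seasonality.
The dominant spike at lag 6 indicates a seasonal period of 6.

6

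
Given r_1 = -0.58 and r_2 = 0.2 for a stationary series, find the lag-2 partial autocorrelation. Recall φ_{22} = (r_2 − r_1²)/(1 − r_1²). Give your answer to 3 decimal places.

φ_{22} = (r_2 − r_1²) / (1 − r_1²)
r_1² = (-0.58)² = 0.3364
Numerator = 0.2 − 0.3364 = -0.1364; denominator = 1 − 0.3364 = 0.6636
φ_{22} = -0.1364 / 0.6636 = -0.206

-0.206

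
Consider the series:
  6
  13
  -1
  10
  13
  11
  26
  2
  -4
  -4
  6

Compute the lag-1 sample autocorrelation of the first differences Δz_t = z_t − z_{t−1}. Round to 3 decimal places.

First differences Δz: 7, -14, 11, 3, -2, 15, -24, -6, 0, 10
Mean of differences = 0.0000
Numerator Σ(Δz_t−Δz̄)(Δz_{t+1}−Δz̄) = -471.0000
Denominator Σ(Δz_t−Δz̄)² = 1316.0000
r_1(Δz) = -471.0000 / 1316.0000 = -0.358

-0.358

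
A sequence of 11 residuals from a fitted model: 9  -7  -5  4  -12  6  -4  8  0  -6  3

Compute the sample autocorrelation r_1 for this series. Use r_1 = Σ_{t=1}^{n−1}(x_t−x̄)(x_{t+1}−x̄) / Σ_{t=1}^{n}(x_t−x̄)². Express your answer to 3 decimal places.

-0.523

Mean x̄ = (9 − 7 − 5 + 4 − 12 + 6 − 4 + 8 + 0 − 6 + 3)/11 = -0.3636
Numerator Σ_{t=1}^{10}(x_t−x̄)(x_{t+1}−x̄) = -247.9504
Denominator Σ(x_t−x̄)² = 474.5455
r_1 = -247.9504 / 474.5455 = -0.523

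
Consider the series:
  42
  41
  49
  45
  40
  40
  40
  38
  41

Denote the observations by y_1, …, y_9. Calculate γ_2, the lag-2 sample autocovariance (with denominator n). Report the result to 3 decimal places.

Mean ȳ = (42 + 41 + 49 + 45 + 40 + 40 + 40 + 38 + 41)/9 = 41.7778
Σ_{t=1}^{7}(y_t−ȳ)(y_{t+2}−ȳ) = -8.2099
γ_2 = -8.2099 / 9 = -0.912

-0.912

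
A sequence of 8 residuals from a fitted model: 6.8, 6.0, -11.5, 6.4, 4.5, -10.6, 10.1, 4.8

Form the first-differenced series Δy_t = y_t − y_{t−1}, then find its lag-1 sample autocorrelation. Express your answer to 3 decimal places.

-0.552

First differences Δy: -0.8, -17.5, 17.9, -1.9, -15.1, 20.7, -5.3
Mean of differences = -0.2857
Numerator Σ(Δy_t−Δȳ)(Δy_{t+1}−Δȳ) = -725.7602
Denominator Σ(Δy_t−Δȳ)² = 1314.9286
r_1(Δy) = -725.7602 / 1314.9286 = -0.552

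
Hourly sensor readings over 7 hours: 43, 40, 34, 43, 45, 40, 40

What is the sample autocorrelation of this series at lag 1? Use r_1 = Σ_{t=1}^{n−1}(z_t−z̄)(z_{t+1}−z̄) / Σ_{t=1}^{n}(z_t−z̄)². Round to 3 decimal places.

-0.065

Mean z̄ = (43 + 40 + 34 + 43 + 45 + 40 + 40)/7 = 40.7143
Σ(z_t−z̄)(z_{t+1}−z̄) = (-1.6327) + (4.7959) + (-15.3469) + (9.7959) + (-3.0612) + (0.5102) = -4.9388
Denominator Σ(z_t−z̄)² = 75.4286
r_1 = -4.9388 / 75.4286 = -0.065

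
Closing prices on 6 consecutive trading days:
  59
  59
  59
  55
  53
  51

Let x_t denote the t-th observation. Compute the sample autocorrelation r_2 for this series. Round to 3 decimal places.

Mean x̄ = (59 + 59 + 59 + 55 + 53 + 51)/6 = 56.0000
Numerator Σ_{t=1}^{4}(x_t−x̄)(x_{t+2}−x̄) = 2.0000
Denominator Σ(x_t−x̄)² = 62.0000
r_2 = 2.0000 / 62.0000 = 0.032

0.032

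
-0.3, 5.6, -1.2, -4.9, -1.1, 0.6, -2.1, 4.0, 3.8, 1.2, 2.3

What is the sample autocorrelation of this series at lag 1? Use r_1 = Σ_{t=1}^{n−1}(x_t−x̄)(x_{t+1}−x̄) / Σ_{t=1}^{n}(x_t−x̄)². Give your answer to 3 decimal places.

Mean x̄ = (-0.3 + 5.6 − 1.2 − 4.9 − 1.1 + 0.6 − 2.1 + 4.0 + 3.8 + 1.2 + 2.3)/11 = 0.7182
Numerator Σ_{t=1}^{10}(x_t−x̄)(x_{t+1}−x̄) = 10.3169
Denominator Σ(x_t−x̄)² = 94.3764
r_1 = 10.3169 / 94.3764 = 0.109

0.109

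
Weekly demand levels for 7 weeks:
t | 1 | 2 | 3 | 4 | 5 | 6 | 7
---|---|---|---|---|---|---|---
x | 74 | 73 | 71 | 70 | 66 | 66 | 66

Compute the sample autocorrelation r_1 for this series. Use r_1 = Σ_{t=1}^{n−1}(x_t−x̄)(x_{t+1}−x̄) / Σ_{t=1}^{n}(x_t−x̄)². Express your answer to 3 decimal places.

Mean x̄ = (74 + 73 + 71 + 70 + 66 + 66 + 66)/7 = 69.4286
Deviations from mean: 4.5714, 3.5714, 1.5714, 0.5714, -3.4286, -3.4286, -3.4286
Numerator Σ_{t=1}^{6}(x_t−x̄)(x_{t+1}−x̄) = 44.3878
Denominator Σ(x_t−x̄)² = 71.7143
r_1 = 44.3878 / 71.7143 = 0.619

0.619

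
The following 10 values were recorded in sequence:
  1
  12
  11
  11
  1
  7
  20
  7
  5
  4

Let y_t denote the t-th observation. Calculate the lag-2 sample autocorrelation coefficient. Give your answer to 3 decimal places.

-0.486

Mean ȳ = (1 + 12 + 11 + 11 + 1 + 7 + 20 + 7 + 5 + 4)/10 = 7.9000
Numerator Σ_{t=1}^{8}(y_t−ȳ)(y_{t+2}−ȳ) = -147.1200
Denominator Σ(y_t−ȳ)² = 302.9000
r_2 = -147.1200 / 302.9000 = -0.486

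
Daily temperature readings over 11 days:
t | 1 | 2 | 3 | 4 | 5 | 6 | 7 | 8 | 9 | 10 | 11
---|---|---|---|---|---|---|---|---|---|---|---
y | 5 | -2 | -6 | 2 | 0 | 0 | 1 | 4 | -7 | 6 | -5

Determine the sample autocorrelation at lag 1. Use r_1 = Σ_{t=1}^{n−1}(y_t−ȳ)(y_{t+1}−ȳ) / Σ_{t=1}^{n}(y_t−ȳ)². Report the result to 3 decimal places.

Mean ȳ = (5 − 2 − 6 + 2 + 0 + 0 + 1 + 4 − 7 + 6 − 5)/11 = -0.1818
Numerator Σ_{t=1}^{10}(y_t−ȳ)(y_{t+1}−ȳ) = -106.3967
Denominator Σ(y_t−ȳ)² = 195.6364
r_1 = -106.3967 / 195.6364 = -0.544

-0.544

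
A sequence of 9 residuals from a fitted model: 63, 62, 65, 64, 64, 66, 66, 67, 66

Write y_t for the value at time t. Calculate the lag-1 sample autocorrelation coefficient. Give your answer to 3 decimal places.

Mean ȳ = (63 + 62 + 65 + 64 + 64 + 66 + 66 + 67 + 66)/9 = 64.7778
Numerator Σ_{t=1}^{8}(y_t−ȳ)(y_{t+1}−ȳ) = 10.7284
Denominator Σ(y_t−ȳ)² = 21.5556
r_1 = 10.7284 / 21.5556 = 0.498

0.498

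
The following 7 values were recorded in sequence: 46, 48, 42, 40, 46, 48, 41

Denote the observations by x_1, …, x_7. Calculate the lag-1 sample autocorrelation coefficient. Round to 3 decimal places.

Mean x̄ = (46 + 48 + 42 + 40 + 46 + 48 + 41)/7 = 44.4286
Deviations from mean: 1.5714, 3.5714, -2.4286, -4.4286, 1.5714, 3.5714, -3.4286
Σ(x_t−x̄)(x_{t+1}−x̄) = (5.6122) + (-8.6735) + (10.7551) + (-6.9592) + (5.6122) + (-12.2449) = -5.8980
Denominator Σ(x_t−x̄)² = 67.7143
r_1 = -5.8980 / 67.7143 = -0.087

-0.087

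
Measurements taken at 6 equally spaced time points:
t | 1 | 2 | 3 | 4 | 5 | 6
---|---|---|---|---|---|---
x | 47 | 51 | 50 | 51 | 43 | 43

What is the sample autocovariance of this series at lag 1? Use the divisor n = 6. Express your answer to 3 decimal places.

3.375

Mean x̄ = (47 + 51 + 50 + 51 + 43 + 43)/6 = 47.5000
Deviations: -0.5000, 3.5000, 2.5000, 3.5000, -4.5000, -4.5000
Σ_{t=1}^{5}(x_t−x̄)(x_{t+1}−x̄) = 20.2500
γ_1 = 20.2500 / 6 = 3.375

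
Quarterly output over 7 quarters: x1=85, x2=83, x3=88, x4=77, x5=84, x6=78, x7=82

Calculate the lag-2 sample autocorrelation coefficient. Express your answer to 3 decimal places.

Mean x̄ = (85 + 83 + 88 + 77 + 84 + 78 + 82)/7 = 82.4286
Deviations from mean: 2.5714, 0.5714, 5.5714, -5.4286, 1.5714, -4.4286, -0.4286
Numerator Σ_{t=1}^{5}(x_t−x̄)(x_{t+2}−x̄) = 43.3469
Denominator Σ(x_t−x̄)² = 89.7143
r_2 = 43.3469 / 89.7143 = 0.483

0.483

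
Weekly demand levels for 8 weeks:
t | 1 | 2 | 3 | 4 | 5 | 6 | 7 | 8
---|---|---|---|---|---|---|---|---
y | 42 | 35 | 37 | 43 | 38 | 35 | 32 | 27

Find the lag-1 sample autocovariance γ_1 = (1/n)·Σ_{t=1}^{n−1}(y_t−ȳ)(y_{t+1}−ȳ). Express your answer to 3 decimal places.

Mean ȳ = (42 + 35 + 37 + 43 + 38 + 35 + 32 + 27)/8 = 36.1250
Σ_{t=1}^{7}(y_t−ȳ)(y_{t+1}−ȳ) = 51.4844
γ_1 = 51.4844 / 8 = 6.436

6.436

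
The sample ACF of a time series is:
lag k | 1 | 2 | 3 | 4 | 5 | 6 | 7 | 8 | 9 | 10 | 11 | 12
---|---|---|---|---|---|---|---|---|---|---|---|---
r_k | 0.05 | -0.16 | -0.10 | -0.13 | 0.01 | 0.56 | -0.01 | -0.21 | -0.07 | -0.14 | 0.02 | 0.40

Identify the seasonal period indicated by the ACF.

The largest autocorrelation is r_6 = 0.56, with a weaker echo at lag 12 (0.40); the remaining lags stay at or below 0.05.
The dominant spike at lag 6 indicates a seasonal period of 6.

6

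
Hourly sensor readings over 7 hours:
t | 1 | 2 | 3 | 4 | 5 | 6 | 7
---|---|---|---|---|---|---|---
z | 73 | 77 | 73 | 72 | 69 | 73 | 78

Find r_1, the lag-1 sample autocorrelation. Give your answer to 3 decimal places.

Mean z̄ = (73 + 77 + 73 + 72 + 69 + 73 + 78)/7 = 73.5714
Deviations from mean: -0.5714, 3.4286, -0.5714, -1.5714, -4.5714, -0.5714, 4.4286
Numerator Σ_{t=1}^{6}(z_t−z̄)(z_{t+1}−z̄) = 4.2449
Denominator Σ(z_t−z̄)² = 55.7143
r_1 = 4.2449 / 55.7143 = 0.076

0.076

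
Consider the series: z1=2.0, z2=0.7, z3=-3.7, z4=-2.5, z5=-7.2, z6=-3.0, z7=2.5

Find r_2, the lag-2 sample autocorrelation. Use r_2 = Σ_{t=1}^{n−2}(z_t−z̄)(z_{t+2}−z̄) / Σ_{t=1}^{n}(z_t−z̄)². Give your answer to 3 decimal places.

Mean z̄ = (2.0 + 0.7 − 3.7 − 2.5 − 7.2 − 3.0 + 2.5)/7 = -1.6000
Deviations from mean: 3.6000, 2.3000, -2.1000, -0.9000, -5.6000, -1.4000, 4.1000
Numerator Σ_{t=1}^{5}(z_t−z̄)(z_{t+2}−z̄) = -19.5700
Denominator Σ(z_t−z̄)² = 73.6000
r_2 = -19.5700 / 73.6000 = -0.266

-0.266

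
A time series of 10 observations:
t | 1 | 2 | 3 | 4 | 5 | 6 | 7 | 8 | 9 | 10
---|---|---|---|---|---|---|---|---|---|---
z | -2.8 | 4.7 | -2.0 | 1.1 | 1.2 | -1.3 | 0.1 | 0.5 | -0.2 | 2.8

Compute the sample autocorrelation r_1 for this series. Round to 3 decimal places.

-0.617

Mean z̄ = (-2.8 + 4.7 − 2.0 + 1.1 + 1.2 − 1.3 + 0.1 + 0.5 − 0.2 + 2.8)/10 = 0.4100
Numerator Σ_{t=1}^{9}(z_t−z̄)(z_{t+1}−z̄) = -27.5891
Denominator Σ(z_t−z̄)² = 44.7290
r_1 = -27.5891 / 44.7290 = -0.617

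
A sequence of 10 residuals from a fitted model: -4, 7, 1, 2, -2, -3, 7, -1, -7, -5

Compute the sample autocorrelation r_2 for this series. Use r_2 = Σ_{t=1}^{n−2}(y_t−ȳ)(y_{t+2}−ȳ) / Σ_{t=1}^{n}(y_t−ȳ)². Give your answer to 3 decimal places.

Mean ȳ = (-4 + 7 + 1 + 2 − 2 − 3 + 7 − 1 − 7 − 5)/10 = -0.5000
Numerator Σ_{t=1}^{8}(y_t−ȳ)(y_{t+2}−ȳ) = -51.5000
Denominator Σ(y_t−ȳ)² = 204.5000
r_2 = -51.5000 / 204.5000 = -0.252

-0.252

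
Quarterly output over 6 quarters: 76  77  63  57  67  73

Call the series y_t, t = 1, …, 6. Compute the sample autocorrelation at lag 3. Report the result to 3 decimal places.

-0.397

Mean ȳ = (76 + 77 + 63 + 57 + 67 + 73)/6 = 68.8333
Deviations from mean: 7.1667, 8.1667, -5.8333, -11.8333, -1.8333, 4.1667
Numerator Σ_{t=1}^{3}(y_t−ȳ)(y_{t+3}−ȳ) = -124.0833
Denominator Σ(y_t−ȳ)² = 312.8333
r_3 = -124.0833 / 312.8333 = -0.397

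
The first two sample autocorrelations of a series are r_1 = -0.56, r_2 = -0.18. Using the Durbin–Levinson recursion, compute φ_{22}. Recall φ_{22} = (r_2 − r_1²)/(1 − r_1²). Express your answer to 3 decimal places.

φ_{22} = (r_2 − r_1²) / (1 − r_1²)
r_1² = (-0.56)² = 0.3136
Numerator = -0.18 − 0.3136 = -0.4936; denominator = 1 − 0.3136 = 0.6864
φ_{22} = -0.4936 / 0.6864 = -0.719

-0.719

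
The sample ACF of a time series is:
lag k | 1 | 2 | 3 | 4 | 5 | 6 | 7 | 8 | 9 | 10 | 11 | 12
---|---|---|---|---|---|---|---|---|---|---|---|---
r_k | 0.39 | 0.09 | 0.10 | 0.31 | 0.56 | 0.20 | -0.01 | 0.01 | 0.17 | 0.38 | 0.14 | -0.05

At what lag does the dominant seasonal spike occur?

5

The largest autocorrelation is r_5 = 0.56; the remaining lags stay at or below 0.39. The elevated value at lag 1 (0.39), dropping to 0.09 at lag 2, reflects decaying short-term dependence rather than seasonality.
The dominant spike at lag 5 indicates a seasonal period of 5.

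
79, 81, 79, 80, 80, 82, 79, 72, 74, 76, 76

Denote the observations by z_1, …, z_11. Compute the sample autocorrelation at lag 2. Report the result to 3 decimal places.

Mean z̄ = (79 + 81 + 79 + 80 + 80 + 82 + 79 + 72 + 74 + 76 + 76)/11 = 78.0000
Numerator Σ_{t=1}^{9}(z_t−z̄)(z_{t+2}−z̄) = 11.0000
Denominator Σ(z_t−z̄)² = 96.0000
r_2 = 11.0000 / 96.0000 = 0.115

0.115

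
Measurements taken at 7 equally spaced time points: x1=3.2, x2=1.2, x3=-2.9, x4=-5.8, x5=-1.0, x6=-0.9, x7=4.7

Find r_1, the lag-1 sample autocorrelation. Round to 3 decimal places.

0.228

Mean x̄ = (3.2 + 1.2 − 2.9 − 5.8 − 1.0 − 0.9 + 4.7)/7 = -0.2143
Deviations from mean: 3.4143, 1.4143, -2.6857, -5.5857, -0.7857, -0.6857, 4.9143
Σ(x_t−x̄)(x_{t+1}−x̄) = (4.8288) + (-3.7984) + (15.0016) + (4.3888) + (0.5388) + (-3.3698) = 17.5898
Denominator Σ(x_t−x̄)² = 77.3086
r_1 = 17.5898 / 77.3086 = 0.228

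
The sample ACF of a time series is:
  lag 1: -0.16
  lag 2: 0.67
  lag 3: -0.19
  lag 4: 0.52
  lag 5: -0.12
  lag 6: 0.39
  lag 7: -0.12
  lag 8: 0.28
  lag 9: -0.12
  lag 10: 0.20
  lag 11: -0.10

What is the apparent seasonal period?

2

The largest autocorrelation is r_2 = 0.67, with weaker echoes at lags 4 (0.52), 6 (0.39), 8 (0.28) and 10 (0.20); the remaining lags stay at or below -0.10.
The dominant spike at lag 2 indicates a seasonal period of 2.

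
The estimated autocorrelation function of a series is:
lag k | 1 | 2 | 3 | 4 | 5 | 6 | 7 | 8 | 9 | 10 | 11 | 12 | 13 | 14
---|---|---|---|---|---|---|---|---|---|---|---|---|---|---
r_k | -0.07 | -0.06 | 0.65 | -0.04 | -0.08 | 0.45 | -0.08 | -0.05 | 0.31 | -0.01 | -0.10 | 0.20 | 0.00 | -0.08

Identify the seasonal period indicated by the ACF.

3

The largest autocorrelation is r_3 = 0.65, with weaker echoes at lags 6 (0.45), 9 (0.31) and 12 (0.20); the remaining lags stay at or below 0.00.
The dominant spike at lag 3 indicates a seasonal period of 3.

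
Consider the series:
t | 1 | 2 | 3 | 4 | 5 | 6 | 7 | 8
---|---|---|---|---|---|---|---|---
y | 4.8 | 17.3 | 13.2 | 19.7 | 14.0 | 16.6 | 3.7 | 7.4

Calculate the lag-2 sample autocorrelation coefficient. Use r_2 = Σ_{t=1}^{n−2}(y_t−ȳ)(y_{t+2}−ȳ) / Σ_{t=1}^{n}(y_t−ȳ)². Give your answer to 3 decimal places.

0.121

Mean ȳ = (4.8 + 17.3 + 13.2 + 19.7 + 14.0 + 16.6 + 3.7 + 7.4)/8 = 12.0875
Deviations from mean: -7.2875, 5.2125, 1.1125, 7.6125, 1.9125, 4.5125, -8.3875, -4.6875
Σ(y_t−ȳ)(y_{t+2}−ȳ) = (-8.1073) + (39.6802) + (2.1277) + (34.3514) + (-16.0411) + (-21.1523) = 30.8584
Denominator Σ(y_t−ȳ)² = 255.8088
r_2 = 30.8584 / 255.8088 = 0.121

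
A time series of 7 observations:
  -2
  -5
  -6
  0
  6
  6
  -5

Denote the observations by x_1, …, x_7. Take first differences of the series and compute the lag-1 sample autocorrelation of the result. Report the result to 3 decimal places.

0.190

First differences Δx: -3, -1, 6, 6, 0, -11
Mean of differences = -0.5000
Numerator Σ(Δx_t−Δx̄)(Δx_{t+1}−Δx̄) = 38.2500
Denominator Σ(Δx_t−Δx̄)² = 201.5000
r_1(Δx) = 38.2500 / 201.5000 = 0.190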